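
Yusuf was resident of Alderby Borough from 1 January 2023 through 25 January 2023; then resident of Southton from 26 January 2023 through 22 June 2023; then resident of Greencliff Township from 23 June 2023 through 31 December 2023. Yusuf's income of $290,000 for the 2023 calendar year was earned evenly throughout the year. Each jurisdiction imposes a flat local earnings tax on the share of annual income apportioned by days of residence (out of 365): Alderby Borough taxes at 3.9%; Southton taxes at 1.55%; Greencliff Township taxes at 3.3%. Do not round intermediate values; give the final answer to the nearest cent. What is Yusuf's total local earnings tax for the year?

$7,631.37

Alderby Borough, 1 January – 25 January 2023: 25 days → $290,000 × 3.9% × 25/365 = $774.6575
Southton, 26 January – 22 June 2023: 148 days → $290,000 × 1.55% × 148/365 = $1,822.6301
Greencliff Township, 23 June – 31 December 2023: 192 days → $290,000 × 3.3% × 192/365 = $5,034.0822
Total = $7,631.3699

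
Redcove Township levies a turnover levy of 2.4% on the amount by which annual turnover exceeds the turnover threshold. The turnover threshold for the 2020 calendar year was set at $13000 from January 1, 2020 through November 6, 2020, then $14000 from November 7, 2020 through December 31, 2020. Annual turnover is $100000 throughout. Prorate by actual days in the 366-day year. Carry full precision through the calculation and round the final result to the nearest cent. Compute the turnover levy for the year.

$2084.39

January 1 – November 6, 2020: 311 days, exemption $13000 → ($100000 − $13000) × 2.4% × 311/366 = $1774.2295
November 7 – December 31, 2020: 55 days, exemption $14000 → ($100000 − $14000) × 2.4% × 55/366 = $310.1639
Total = $2084.3934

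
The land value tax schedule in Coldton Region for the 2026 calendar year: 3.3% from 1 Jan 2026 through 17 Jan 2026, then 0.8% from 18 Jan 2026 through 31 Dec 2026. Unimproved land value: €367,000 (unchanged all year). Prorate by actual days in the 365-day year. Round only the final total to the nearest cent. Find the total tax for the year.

€3,363.33

1 Jan – 17 Jan 2026: 17 days at 3.3% → €367,000 × 3.3% × 17/365 = €564.0740
18 Jan – 31 Dec 2026: 348 days at 0.8% → €367,000 × 0.8% × 348/365 = €2,799.2548
Total = €3,363.3288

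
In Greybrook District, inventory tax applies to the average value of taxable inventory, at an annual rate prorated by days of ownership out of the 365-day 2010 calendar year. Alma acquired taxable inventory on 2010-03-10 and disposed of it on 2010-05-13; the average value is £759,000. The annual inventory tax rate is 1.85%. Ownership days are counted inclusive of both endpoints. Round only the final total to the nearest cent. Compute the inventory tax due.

Days held (2010-03-10 to 2010-05-13): 65 out of 365
Tax = £759,000 × 1.85% × 65/365 = £2,500.5411

£2,500.54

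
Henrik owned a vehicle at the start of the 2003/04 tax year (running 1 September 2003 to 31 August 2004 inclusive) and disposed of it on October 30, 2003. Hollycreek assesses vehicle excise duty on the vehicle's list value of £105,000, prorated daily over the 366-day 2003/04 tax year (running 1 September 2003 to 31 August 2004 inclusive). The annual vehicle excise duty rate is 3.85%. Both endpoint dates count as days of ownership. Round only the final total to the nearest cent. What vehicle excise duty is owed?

Days held (September 1 – October 30, 2003): 60 out of 366
Tax = £105,000 × 3.85% × 60/366 = £662.7049

£662.70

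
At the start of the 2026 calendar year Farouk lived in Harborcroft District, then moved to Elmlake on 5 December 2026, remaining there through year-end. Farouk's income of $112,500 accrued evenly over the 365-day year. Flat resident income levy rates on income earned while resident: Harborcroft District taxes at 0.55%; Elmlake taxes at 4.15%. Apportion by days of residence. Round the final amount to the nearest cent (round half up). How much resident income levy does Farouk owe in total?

Harborcroft District, 1 January – 4 December 2026: 338 days → $112,500 × 0.55% × 338/365 = $572.9795
Elmlake, 5 December – 31 December 2026: 27 days → $112,500 × 4.15% × 27/365 = $345.3596
Total = $918.3390

$918.34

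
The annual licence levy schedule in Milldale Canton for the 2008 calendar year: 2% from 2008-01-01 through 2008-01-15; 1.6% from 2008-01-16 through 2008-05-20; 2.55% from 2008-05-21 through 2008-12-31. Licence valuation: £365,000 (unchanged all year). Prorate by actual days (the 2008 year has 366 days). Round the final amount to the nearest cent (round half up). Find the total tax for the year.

£8,031.50

2008-01-01 to 2008-01-15: 15 days at 2% → £365,000 × 2% × 15/366 = £299.1803
2008-01-16 to 2008-05-20: 126 days at 1.6% → £365,000 × 1.6% × 126/366 = £2,010.4918
2008-05-21 to 2008-12-31: 225 days at 2.55% → £365,000 × 2.55% × 225/366 = £5,721.8238
Total = £8,031.4959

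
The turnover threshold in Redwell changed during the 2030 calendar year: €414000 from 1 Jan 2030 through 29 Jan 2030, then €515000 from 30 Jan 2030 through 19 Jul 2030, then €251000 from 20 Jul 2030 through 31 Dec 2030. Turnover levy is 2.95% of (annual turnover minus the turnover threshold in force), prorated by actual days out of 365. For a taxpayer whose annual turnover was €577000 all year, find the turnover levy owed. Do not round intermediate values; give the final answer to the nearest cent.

€5586.33

1 Jan – 29 Jan 2030: 29 days, exemption €414000 → (€577000 − €414000) × 2.95% × 29/365 = €382.0452
30 Jan – 19 Jul 2030: 171 days, exemption €515000 → (€577000 − €515000) × 2.95% × 171/365 = €856.8740
20 Jul – 31 Dec 2030: 165 days, exemption €251000 → (€577000 − €251000) × 2.95% × 165/365 = €4347.4110
Total = €5586.3301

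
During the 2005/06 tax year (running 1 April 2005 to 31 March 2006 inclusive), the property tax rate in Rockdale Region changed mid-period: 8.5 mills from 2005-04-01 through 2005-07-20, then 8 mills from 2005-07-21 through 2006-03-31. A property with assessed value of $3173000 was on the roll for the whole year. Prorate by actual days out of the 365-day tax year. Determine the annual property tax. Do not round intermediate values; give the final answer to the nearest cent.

$25866.47

2005-04-01 to 2005-07-20: 111 days at 8.5 mills → $3173000 × 0.85% × 111/365 = $8201.9877
2005-07-21 to 2006-03-31: 254 days at 8 mills → $3173000 × 0.8% × 254/365 = $17664.4822
Total = $25866.4699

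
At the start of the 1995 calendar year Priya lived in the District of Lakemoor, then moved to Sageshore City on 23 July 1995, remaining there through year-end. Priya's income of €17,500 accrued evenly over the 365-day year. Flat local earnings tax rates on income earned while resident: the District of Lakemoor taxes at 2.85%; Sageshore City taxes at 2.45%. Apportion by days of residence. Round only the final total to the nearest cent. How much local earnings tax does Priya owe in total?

€467.68

The District of Lakemoor, 1 January – 22 July 1995: 203 days → €17,500 × 2.85% × 203/365 = €277.3870
Sageshore City, 23 July – 31 December 1995: 162 days → €17,500 × 2.45% × 162/365 = €190.2945
Total = €467.6815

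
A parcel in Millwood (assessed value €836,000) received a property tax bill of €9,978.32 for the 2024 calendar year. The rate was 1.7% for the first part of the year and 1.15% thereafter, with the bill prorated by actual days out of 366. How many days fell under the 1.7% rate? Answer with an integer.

Let d = days at the first rate; then 366 − d days at the second rate.
€836,000 × [1.7%·d + 1.15%·(366−d)] / 366 = €9,978.32
Solving gives d = 29, so the new rate took effect on 30 Jan 2024.

29 days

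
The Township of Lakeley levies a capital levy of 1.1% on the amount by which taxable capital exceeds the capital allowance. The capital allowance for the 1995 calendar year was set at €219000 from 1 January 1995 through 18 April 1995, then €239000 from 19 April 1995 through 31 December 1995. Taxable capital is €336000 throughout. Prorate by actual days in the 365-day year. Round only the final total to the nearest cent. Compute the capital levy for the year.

€1132.10

1 January – 18 April 1995: 108 days, exemption €219000 → (€336000 − €219000) × 1.1% × 108/365 = €380.8110
19 April – 31 December 1995: 257 days, exemption €239000 → (€336000 − €239000) × 1.1% × 257/365 = €751.2849
Total = €1132.0959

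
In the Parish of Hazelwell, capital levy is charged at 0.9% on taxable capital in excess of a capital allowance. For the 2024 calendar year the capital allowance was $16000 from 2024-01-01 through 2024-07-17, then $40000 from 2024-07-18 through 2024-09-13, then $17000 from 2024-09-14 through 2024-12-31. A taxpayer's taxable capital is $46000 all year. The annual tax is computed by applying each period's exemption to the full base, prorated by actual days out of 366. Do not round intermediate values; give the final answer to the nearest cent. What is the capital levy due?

2024-01-01 to 2024-07-17: 199 days, exemption $16000 → ($46000 − $16000) × 0.9% × 199/366 = $146.8033
2024-07-18 to 2024-09-13: 58 days, exemption $40000 → ($46000 − $40000) × 0.9% × 58/366 = $8.5574
2024-09-14 to 2024-12-31: 109 days, exemption $17000 → ($46000 − $17000) × 0.9% × 109/366 = $77.7295
Total = $233.0902

$233.09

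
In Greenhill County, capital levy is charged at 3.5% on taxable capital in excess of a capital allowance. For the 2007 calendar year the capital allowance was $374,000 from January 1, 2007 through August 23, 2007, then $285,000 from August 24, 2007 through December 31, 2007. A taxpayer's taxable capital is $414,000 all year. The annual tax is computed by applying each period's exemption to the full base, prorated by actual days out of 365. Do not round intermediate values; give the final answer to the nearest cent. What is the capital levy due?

January 1 – August 23, 2007: 235 days, exemption $374,000 → ($414,000 − $374,000) × 3.5% × 235/365 = $901.3699
August 24 – December 31, 2007: 130 days, exemption $285,000 → ($414,000 − $285,000) × 3.5% × 130/365 = $1,608.0822
Total = $2,509.4521

$2,509.45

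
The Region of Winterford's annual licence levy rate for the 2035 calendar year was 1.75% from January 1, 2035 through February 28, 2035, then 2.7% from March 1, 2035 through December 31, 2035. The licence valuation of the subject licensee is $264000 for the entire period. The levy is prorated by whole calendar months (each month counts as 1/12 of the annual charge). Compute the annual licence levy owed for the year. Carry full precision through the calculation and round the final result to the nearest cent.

January 1 – February 28, 2035: 2 months at 1.75% → $264000 × 1.75% × 2/12 = $770.0000
March 1 – December 31, 2035: 10 months at 2.7% → $264000 × 2.7% × 10/12 = $5940.0000
Total = $6710.0000

$6710.00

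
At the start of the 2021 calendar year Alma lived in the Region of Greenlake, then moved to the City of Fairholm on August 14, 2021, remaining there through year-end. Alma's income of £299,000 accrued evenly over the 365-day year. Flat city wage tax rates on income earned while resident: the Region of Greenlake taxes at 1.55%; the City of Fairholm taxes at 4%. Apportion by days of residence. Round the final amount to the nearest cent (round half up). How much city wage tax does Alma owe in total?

The Region of Greenlake, January 1 – August 13, 2021: 225 days → £299,000 × 1.55% × 225/365 = £2,856.8836
The City of Fairholm, August 14 – December 31, 2021: 140 days → £299,000 × 4% × 140/365 = £4,587.3973
Total = £7,444.2808

£7,444.28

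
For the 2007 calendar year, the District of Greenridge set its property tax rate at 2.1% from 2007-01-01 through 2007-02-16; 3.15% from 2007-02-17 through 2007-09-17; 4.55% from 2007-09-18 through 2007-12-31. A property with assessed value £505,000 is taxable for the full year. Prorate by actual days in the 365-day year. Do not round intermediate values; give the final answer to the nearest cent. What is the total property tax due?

2007-01-01 to 2007-02-16: 47 days at 2.1% → £505,000 × 2.1% × 47/365 = £1,365.5753
2007-02-17 to 2007-09-17: 213 days at 3.15% → £505,000 × 3.15% × 213/365 = £9,283.0068
2007-09-18 to 2007-12-31: 105 days at 4.55% → £505,000 × 4.55% × 105/365 = £6,609.9658
Total = £17,258.5479

£17,258.55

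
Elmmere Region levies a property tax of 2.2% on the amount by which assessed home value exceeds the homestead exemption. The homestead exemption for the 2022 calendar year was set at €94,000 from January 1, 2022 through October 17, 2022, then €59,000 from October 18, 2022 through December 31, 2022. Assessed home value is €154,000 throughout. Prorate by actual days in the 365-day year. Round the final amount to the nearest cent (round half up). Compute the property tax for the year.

January 1 – October 17, 2022: 290 days, exemption €94,000 → (€154,000 − €94,000) × 2.2% × 290/365 = €1,048.7671
October 18 – December 31, 2022: 75 days, exemption €59,000 → (€154,000 − €59,000) × 2.2% × 75/365 = €429.4521
Total = €1,478.2192

€1,478.22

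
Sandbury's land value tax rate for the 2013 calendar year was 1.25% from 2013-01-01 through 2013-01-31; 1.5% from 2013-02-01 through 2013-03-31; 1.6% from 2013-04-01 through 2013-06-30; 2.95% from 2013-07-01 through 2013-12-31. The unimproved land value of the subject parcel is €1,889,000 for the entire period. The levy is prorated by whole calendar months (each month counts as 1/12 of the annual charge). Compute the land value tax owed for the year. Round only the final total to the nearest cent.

€42,108.96

2013-01-01 to 2013-01-31: 1 month at 1.25% → €1,889,000 × 1.25% × 1/12 = €1,967.7083
2013-02-01 to 2013-03-31: 2 months at 1.5% → €1,889,000 × 1.5% × 2/12 = €4,722.5000
2013-04-01 to 2013-06-30: 3 months at 1.6% → €1,889,000 × 1.6% × 3/12 = €7,556.0000
2013-07-01 to 2013-12-31: 6 months at 2.95% → €1,889,000 × 2.95% × 6/12 = €27,862.7500
Total = €42,108.9583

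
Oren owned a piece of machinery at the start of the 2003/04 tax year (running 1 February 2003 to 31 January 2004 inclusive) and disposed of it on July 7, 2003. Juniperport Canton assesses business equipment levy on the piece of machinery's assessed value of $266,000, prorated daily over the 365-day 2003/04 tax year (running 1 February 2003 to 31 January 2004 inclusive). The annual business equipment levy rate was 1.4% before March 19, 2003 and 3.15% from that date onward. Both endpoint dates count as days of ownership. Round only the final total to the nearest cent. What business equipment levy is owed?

$3,017.46

February 1 – March 18, 2003: 46 days at 1.4% → $266,000 × 1.4% × 46/365 = $469.3260
March 19 – July 7, 2003: 111 days at 3.15% → $266,000 × 3.15% × 111/365 = $2,548.1342
Total = $3,017.4603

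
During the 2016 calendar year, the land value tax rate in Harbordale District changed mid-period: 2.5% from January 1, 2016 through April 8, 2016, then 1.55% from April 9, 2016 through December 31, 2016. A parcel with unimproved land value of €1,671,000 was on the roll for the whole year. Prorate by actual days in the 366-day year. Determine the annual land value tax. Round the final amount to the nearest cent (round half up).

January 1 – April 8, 2016: 99 days at 2.5% → €1,671,000 × 2.5% × 99/366 = €11,299.7951
April 9 – December 31, 2016: 267 days at 1.55% → €1,671,000 × 1.55% × 267/366 = €18,894.6270
Total = €30,194.4221

€30,194.42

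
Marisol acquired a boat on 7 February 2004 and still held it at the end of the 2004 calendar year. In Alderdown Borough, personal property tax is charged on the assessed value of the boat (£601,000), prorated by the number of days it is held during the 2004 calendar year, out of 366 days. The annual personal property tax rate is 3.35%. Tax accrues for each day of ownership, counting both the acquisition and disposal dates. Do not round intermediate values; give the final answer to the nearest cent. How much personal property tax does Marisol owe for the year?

£18,098.15

Days held (7 February – 31 December 2004): 329 out of 366
Tax = £601,000 × 3.35% × 329/366 = £18,098.1462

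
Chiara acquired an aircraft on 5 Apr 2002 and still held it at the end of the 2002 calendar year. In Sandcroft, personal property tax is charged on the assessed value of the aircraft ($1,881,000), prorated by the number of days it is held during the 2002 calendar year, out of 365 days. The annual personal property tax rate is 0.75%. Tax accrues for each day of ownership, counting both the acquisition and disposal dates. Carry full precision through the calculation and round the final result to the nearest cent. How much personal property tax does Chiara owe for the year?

$10,474.34

Days held (5 Apr – 31 Dec 2002): 271 out of 365
Tax = $1,881,000 × 0.75% × 271/365 = $10,474.3356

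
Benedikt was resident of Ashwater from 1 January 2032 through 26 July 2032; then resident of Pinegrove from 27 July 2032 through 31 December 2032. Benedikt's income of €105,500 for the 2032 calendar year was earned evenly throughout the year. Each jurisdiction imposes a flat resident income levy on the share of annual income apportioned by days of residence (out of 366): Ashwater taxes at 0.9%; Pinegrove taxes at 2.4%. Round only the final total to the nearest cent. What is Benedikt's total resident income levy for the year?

Ashwater, 1 January – 26 July 2032: 208 days → €105,500 × 0.9% × 208/366 = €539.6066
Pinegrove, 27 July – 31 December 2032: 158 days → €105,500 × 2.4% × 158/366 = €1,093.0492
Total = €1,632.6557

€1,632.66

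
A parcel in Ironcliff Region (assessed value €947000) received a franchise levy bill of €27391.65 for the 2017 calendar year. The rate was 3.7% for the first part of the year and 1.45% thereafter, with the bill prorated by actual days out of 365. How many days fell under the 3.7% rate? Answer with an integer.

Let d = days at the first rate; then 365 − d days at the second rate.
€947000 × [3.7%·d + 1.45%·(365−d)] / 365 = €27391.65
Solving gives d = 234, so the new rate took effect on 23 Aug 2017.

234 days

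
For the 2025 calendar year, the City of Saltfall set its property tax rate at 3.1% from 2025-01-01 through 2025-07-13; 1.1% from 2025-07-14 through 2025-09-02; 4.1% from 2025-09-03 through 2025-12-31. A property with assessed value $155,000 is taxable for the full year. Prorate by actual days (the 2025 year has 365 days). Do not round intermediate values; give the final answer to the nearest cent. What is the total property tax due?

$4,881.44

2025-01-01 to 2025-07-13: 194 days at 3.1% → $155,000 × 3.1% × 194/365 = $2,553.8904
2025-07-14 to 2025-09-02: 51 days at 1.1% → $155,000 × 1.1% × 51/365 = $238.2329
2025-09-03 to 2025-12-31: 120 days at 4.1% → $155,000 × 4.1% × 120/365 = $2,089.3151
Total = $4,881.4384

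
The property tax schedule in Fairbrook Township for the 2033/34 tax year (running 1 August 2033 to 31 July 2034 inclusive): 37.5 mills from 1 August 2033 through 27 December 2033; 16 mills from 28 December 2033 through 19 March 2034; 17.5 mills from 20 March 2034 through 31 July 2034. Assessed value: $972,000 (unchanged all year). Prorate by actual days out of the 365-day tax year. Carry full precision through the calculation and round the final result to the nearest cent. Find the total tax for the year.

$24,618.23

1 August – 27 December 2033: 149 days at 37.5 mills → $972,000 × 3.75% × 149/365 = $14,879.5890
28 December 2033 – 19 March 2034: 82 days at 16 mills → $972,000 × 1.6% × 82/365 = $3,493.8740
20 March – 31 July 2034: 134 days at 17.5 mills → $972,000 × 1.75% × 134/365 = $6,244.7671
Total = $24,618.2301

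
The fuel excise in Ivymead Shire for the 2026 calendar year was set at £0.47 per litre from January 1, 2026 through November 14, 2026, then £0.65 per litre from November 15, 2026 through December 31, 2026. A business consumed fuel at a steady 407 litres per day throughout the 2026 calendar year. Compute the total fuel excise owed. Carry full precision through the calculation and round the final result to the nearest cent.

£73,264.07

January 1 – November 14, 2026: 318 days × 407 litres/day = 129,426 litres at £0.47/litre → £60,830.22
November 15 – December 31, 2026: 47 days × 407 litres/day = 19,129 litres at £0.65/litre → £12,433.85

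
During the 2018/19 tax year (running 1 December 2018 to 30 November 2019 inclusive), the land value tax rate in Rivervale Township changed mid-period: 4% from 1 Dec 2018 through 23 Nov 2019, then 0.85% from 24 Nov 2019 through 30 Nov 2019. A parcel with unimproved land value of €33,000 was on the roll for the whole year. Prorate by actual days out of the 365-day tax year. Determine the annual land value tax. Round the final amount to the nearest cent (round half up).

€1,300.06

1 Dec 2018 – 23 Nov 2019: 358 days at 4% → €33,000 × 4% × 358/365 = €1,294.6849
24 Nov – 30 Nov 2019: 7 days at 0.85% → €33,000 × 0.85% × 7/365 = €5.3795
Total = €1,300.0644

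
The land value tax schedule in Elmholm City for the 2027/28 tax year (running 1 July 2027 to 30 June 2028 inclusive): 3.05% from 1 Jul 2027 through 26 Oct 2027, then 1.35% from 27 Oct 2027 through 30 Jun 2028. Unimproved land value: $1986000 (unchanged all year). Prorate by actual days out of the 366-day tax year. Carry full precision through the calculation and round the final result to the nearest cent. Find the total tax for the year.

1 Jul – 26 Oct 2027: 118 days at 3.05% → $1986000 × 3.05% × 118/366 = $19529.0000
27 Oct 2027 – 30 Jun 2028: 248 days at 1.35% → $1986000 × 1.35% × 248/366 = $18167.0164
Total = $37696.0164

$37696.02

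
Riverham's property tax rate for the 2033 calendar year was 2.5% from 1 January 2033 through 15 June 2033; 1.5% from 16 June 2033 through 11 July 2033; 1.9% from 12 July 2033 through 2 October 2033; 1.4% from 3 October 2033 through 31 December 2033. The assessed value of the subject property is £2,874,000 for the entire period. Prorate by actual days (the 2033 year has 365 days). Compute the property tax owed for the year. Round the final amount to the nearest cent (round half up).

1 January – 15 June 2033: 166 days at 2.5% → £2,874,000 × 2.5% × 166/365 = £32,676.9863
16 June – 11 July 2033: 26 days at 1.5% → £2,874,000 × 1.5% × 26/365 = £3,070.8493
12 July – 2 October 2033: 83 days at 1.9% → £2,874,000 × 1.9% × 83/365 = £12,417.2548
3 October – 31 December 2033: 90 days at 1.4% → £2,874,000 × 1.4% × 90/365 = £9,921.2055
Total = £58,086.2959

£58,086.30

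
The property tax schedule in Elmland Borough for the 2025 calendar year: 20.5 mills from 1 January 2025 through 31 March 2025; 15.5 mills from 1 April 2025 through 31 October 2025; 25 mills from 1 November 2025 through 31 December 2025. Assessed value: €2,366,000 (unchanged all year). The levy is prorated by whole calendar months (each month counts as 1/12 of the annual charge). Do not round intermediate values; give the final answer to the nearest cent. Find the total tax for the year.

1 January – 31 March 2025: 3 months at 20.5 mills → €2,366,000 × 2.05% × 3/12 = €12,125.7500
1 April – 31 October 2025: 7 months at 15.5 mills → €2,366,000 × 1.55% × 7/12 = €21,392.5833
1 November – 31 December 2025: 2 months at 25 mills → €2,366,000 × 2.5% × 2/12 = €9,858.3333
Total = €43,376.6667

€43,376.67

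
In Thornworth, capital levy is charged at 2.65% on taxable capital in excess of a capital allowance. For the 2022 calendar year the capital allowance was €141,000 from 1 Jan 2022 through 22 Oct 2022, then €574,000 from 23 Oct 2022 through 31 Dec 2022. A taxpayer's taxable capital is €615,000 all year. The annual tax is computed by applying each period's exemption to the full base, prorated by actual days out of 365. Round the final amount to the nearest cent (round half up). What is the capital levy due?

€10,360.41

1 Jan – 22 Oct 2022: 295 days, exemption €141,000 → (€615,000 − €141,000) × 2.65% × 295/365 = €10,152.0411
23 Oct – 31 Dec 2022: 70 days, exemption €574,000 → (€615,000 − €574,000) × 2.65% × 70/365 = €208.3699
Total = €10,360.4110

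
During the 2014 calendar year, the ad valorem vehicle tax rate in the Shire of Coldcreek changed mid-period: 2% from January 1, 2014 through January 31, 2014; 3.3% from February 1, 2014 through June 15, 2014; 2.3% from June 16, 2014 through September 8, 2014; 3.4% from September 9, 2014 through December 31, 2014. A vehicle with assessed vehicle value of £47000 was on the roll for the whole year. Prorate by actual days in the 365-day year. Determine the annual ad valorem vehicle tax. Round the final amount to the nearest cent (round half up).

£1404.33

January 1 – January 31, 2014: 31 days at 2% → £47000 × 2% × 31/365 = £79.8356
February 1 – June 15, 2014: 135 days at 3.3% → £47000 × 3.3% × 135/365 = £573.6575
June 16 – September 8, 2014: 85 days at 2.3% → £47000 × 2.3% × 85/365 = £251.7397
September 9 – December 31, 2014: 114 days at 3.4% → £47000 × 3.4% × 114/365 = £499.1014
Total = £1404.3342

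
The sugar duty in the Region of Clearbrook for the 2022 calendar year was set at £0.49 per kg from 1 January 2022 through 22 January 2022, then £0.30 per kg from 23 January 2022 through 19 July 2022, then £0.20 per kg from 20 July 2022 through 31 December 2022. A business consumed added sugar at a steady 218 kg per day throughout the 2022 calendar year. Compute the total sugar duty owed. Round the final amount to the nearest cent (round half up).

1 January – 22 January 2022: 22 days × 218 kg/day = 4,796 kg at £0.49/kg → £2,350.04
23 January – 19 July 2022: 178 days × 218 kg/day = 38,804 kg at £0.30/kg → £11,641.20
20 July – 31 December 2022: 165 days × 218 kg/day = 35,970 kg at £0.20/kg → £7,194.00

£21,185.24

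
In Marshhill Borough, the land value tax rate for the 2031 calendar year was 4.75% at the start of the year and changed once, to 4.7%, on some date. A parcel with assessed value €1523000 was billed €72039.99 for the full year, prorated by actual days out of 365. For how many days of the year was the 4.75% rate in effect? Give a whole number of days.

220 days

Let d = days at the first rate; then 365 − d days at the second rate.
€1523000 × [4.75%·d + 4.7%·(365−d)] / 365 = €72039.99
Solving gives d = 220, so the new rate took effect on 9 Aug 2031.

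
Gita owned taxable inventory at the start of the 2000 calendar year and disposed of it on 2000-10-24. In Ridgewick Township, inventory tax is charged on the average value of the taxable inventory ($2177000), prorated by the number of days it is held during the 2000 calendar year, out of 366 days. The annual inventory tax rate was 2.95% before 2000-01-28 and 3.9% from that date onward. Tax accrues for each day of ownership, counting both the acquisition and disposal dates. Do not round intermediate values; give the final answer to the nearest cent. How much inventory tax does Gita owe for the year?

$67602.99

2000-01-01 to 2000-01-27: 27 days at 2.95% → $2177000 × 2.95% × 27/366 = $4737.6516
2000-01-28 to 2000-10-24: 271 days at 3.9% → $2177000 × 3.9% × 271/366 = $62865.3361
Total = $67602.9877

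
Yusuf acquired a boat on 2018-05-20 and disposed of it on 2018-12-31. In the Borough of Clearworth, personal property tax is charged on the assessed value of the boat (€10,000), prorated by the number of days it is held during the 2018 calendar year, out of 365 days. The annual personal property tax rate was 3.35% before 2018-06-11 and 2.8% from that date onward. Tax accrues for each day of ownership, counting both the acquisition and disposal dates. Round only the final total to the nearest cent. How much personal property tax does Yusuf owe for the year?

€176.68

2018-05-20 to 2018-06-10: 22 days at 3.35% → €10,000 × 3.35% × 22/365 = €20.1918
2018-06-11 to 2018-12-31: 204 days at 2.8% → €10,000 × 2.8% × 204/365 = €156.4932
Total = €176.6849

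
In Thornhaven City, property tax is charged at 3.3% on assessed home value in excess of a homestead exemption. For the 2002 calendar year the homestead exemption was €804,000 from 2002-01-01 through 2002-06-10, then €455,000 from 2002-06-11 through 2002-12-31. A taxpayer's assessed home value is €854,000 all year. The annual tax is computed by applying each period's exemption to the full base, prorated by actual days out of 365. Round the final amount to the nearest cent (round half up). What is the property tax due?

2002-01-01 to 2002-06-10: 161 days, exemption €804,000 → (€854,000 − €804,000) × 3.3% × 161/365 = €727.8082
2002-06-11 to 2002-12-31: 204 days, exemption €455,000 → (€854,000 − €455,000) × 3.3% × 204/365 = €7,359.0904
Total = €8,086.8986

€8,086.90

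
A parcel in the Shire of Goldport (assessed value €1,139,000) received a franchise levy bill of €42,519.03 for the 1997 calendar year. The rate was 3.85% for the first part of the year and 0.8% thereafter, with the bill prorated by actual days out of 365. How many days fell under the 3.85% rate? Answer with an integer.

351 days

Let d = days at the first rate; then 365 − d days at the second rate.
€1,139,000 × [3.85%·d + 0.8%·(365−d)] / 365 = €42,519.03
Solving gives d = 351, so the new rate took effect on 18 December 1997.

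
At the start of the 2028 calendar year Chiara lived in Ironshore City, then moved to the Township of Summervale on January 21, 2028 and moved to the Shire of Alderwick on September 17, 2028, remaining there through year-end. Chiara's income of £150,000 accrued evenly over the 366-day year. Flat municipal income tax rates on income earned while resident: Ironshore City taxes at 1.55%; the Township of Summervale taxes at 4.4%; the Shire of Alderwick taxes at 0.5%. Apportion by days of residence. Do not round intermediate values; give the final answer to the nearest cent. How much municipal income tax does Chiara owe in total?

Ironshore City, January 1 – January 20, 2028: 20 days → £150,000 × 1.55% × 20/366 = £127.0492
The Township of Summervale, January 21 – September 16, 2028: 240 days → £150,000 × 4.4% × 240/366 = £4,327.8689
The Shire of Alderwick, September 17 – December 31, 2028: 106 days → £150,000 × 0.5% × 106/366 = £217.2131
Total = £4,672.1311

£4,672.13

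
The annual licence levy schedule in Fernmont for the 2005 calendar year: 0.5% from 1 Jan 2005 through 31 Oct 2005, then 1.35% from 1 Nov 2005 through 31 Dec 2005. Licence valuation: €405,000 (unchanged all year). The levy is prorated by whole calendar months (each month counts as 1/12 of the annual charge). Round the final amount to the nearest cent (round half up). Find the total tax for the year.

€2,598.75

1 Jan – 31 Oct 2005: 10 months at 0.5% → €405,000 × 0.5% × 10/12 = €1,687.5000
1 Nov – 31 Dec 2005: 2 months at 1.35% → €405,000 × 1.35% × 2/12 = €911.2500
Total = €2,598.7500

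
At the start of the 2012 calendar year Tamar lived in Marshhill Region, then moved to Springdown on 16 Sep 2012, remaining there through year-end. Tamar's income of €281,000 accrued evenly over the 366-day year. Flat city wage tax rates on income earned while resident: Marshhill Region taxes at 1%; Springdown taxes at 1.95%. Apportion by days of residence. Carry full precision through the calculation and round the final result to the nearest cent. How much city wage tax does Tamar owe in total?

Marshhill Region, 1 Jan – 15 Sep 2012: 259 days → €281,000 × 1% × 259/366 = €1,988.4973
Springdown, 16 Sep – 31 Dec 2012: 107 days → €281,000 × 1.95% × 107/366 = €1,601.9303
Total = €3,590.4276

€3,590.43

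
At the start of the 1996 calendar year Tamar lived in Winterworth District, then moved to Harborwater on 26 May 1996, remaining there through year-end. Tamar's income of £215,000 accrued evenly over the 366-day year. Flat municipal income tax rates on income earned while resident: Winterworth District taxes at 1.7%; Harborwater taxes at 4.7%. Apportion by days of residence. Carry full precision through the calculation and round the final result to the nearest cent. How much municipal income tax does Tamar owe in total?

£7,532.05

Winterworth District, 1 January – 25 May 1996: 146 days → £215,000 × 1.7% × 146/366 = £1,458.0055
Harborwater, 26 May – 31 December 1996: 220 days → £215,000 × 4.7% × 220/366 = £6,074.0437
Total = £7,532.0492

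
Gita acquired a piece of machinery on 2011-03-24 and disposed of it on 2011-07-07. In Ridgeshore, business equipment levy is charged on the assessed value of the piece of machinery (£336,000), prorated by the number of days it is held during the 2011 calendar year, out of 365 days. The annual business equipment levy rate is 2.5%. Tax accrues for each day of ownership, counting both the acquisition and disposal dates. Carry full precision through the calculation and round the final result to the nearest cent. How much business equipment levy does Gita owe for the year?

Days held (2011-03-24 to 2011-07-07): 106 out of 365
Tax = £336,000 × 2.5% × 106/365 = £2,439.4521

£2,439.45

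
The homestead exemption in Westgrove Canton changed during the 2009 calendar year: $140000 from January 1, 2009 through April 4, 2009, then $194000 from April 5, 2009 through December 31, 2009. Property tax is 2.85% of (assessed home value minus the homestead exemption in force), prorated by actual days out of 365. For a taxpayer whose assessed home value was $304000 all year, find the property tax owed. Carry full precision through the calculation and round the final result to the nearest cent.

January 1 – April 4, 2009: 94 days, exemption $140000 → ($304000 − $140000) × 2.85% × 94/365 = $1203.7151
April 5 – December 31, 2009: 271 days, exemption $194000 → ($304000 − $194000) × 2.85% × 271/365 = $2327.6301
Total = $3531.3452

$3531.35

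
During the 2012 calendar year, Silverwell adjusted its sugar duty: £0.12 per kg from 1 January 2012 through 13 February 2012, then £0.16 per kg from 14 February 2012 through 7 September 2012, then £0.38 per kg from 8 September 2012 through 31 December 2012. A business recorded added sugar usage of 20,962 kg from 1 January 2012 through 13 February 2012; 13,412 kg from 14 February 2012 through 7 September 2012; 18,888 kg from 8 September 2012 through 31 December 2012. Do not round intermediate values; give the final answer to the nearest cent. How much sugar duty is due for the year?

1 January – 13 February 2012: 20,962 kg at £0.12/kg → £2515.44
14 February – 7 September 2012: 13,412 kg at £0.16/kg → £2145.92
8 September – 31 December 2012: 18,888 kg at £0.38/kg → £7177.44

£11838.80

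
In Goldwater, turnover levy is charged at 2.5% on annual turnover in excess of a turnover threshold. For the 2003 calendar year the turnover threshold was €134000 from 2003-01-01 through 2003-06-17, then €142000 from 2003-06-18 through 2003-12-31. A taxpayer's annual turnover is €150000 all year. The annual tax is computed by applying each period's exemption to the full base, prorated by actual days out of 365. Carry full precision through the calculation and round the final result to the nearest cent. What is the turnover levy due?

€292.05

2003-01-01 to 2003-06-17: 168 days, exemption €134000 → (€150000 − €134000) × 2.5% × 168/365 = €184.1096
2003-06-18 to 2003-12-31: 197 days, exemption €142000 → (€150000 − €142000) × 2.5% × 197/365 = €107.9452
Total = €292.0548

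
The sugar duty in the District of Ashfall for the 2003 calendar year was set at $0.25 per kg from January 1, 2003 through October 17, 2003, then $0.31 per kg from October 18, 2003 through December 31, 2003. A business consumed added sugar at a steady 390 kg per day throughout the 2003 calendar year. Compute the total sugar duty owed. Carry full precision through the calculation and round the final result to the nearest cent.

January 1 – October 17, 2003: 290 days × 390 kg/day = 113,100 kg at $0.25/kg → $28,275.00
October 18 – December 31, 2003: 75 days × 390 kg/day = 29,250 kg at $0.31/kg → $9,067.50

$37,342.50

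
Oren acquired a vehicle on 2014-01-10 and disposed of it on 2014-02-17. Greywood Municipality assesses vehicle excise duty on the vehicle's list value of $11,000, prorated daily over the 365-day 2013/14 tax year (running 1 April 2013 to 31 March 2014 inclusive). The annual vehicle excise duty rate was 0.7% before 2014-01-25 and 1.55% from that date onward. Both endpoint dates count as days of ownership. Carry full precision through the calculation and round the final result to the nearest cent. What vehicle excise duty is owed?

2014-01-10 to 2014-01-24: 15 days at 0.7% → $11,000 × 0.7% × 15/365 = $3.1644
2014-01-25 to 2014-02-17: 24 days at 1.55% → $11,000 × 1.55% × 24/365 = $11.2110
Total = $14.3753

$14.38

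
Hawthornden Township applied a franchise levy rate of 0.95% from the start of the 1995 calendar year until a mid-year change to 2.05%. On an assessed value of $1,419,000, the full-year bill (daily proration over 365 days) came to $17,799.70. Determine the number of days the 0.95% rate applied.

264 days

Let d = days at the first rate; then 365 − d days at the second rate.
$1,419,000 × [0.95%·d + 2.05%·(365−d)] / 365 = $17,799.70
Solving gives d = 264, so the new rate took effect on 22 September 1995.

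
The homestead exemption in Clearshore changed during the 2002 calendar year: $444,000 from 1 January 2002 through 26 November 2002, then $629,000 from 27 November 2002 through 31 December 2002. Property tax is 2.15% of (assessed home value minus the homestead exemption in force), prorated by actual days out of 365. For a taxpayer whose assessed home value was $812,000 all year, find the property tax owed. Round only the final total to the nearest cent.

1 January – 26 November 2002: 330 days, exemption $444,000 → ($812,000 − $444,000) × 2.15% × 330/365 = $7,153.3151
27 November – 31 December 2002: 35 days, exemption $629,000 → ($812,000 − $629,000) × 2.15% × 35/365 = $377.2808
Total = $7,530.5959

$7,530.60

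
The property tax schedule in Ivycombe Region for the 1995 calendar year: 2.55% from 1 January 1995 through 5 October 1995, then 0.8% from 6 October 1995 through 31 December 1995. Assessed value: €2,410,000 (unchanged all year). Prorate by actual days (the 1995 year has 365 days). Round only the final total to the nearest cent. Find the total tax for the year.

1 January – 5 October 1995: 278 days at 2.55% → €2,410,000 × 2.55% × 278/365 = €46,806.8219
6 October – 31 December 1995: 87 days at 0.8% → €2,410,000 × 0.8% × 87/365 = €4,595.5068
Total = €51,402.3288

€51,402.33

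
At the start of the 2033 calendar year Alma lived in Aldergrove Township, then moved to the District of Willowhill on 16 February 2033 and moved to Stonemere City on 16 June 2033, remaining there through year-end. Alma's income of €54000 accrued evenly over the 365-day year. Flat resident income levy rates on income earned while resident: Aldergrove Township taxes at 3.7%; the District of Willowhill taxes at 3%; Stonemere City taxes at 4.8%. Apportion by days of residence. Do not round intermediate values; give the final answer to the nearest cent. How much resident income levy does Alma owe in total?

€2197.58

Aldergrove Township, 1 January – 15 February 2033: 46 days → €54000 × 3.7% × 46/365 = €251.8027
The District of Willowhill, 16 February – 15 June 2033: 120 days → €54000 × 3% × 120/365 = €532.6027
Stonemere City, 16 June – 31 December 2033: 199 days → €54000 × 4.8% × 199/365 = €1413.1726
Total = €2197.5781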